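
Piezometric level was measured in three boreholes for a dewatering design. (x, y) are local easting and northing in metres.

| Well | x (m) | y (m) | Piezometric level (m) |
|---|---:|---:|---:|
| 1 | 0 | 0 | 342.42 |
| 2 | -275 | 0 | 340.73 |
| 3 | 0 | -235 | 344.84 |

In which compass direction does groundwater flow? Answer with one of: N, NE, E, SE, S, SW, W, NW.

NW

∂h/∂x = (340.73 − 342.42) / (-275 − 0) = +0.006145
∂h/∂y = (344.84 − 342.42) / (-235 − 0) = -0.01030
Flow = −∇h = (-0.006145 east, +0.01030 north), which points northwest.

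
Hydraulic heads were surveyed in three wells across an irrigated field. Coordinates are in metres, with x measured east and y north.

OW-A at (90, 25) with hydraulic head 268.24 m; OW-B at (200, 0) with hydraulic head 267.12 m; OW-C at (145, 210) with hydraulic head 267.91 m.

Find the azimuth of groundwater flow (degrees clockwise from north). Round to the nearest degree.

097°

With h = a·x + b·y + c and OW-A as origin, the differences give:
  110·a + (-25)·b = -1.12
  55·a + 185·b = -0.33
Eliminate b (×185 and ×(-25), subtract): 21725·a = -215.450 → a = ∂h/∂x = -0.009917
Back-substitute: b = ∂h/∂y = +0.001165.
Flow direction (−∇h) has components (+0.009917 E, -0.001165 N).
Azimuth = atan2(E, N) = atan2(+0.009917, -0.001165) = 96.7° ≈ 097°.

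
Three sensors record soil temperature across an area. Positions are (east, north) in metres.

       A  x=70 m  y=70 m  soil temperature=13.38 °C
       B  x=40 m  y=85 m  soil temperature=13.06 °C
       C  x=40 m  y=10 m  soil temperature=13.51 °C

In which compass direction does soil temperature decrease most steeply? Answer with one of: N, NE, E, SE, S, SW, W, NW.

Taking A as reference: B−A = (-30, 15, -0.32); C−A = (-30, -60, +0.13).
Solve a·Δx + b·Δy = ΔT: det = (-30)·(-60) − (-30)·15 = 2250.
∂T/∂x = [(-0.32)·(-60) − (+0.13)·15] / 2250 = +0.007667
∂T/∂y = [(-30)·(+0.13) − (-30)·(-0.32)] / 2250 = -0.006000
Steepest decrease is along −∇f = (-0.007667 E, +0.006000 N) → northwest.

NW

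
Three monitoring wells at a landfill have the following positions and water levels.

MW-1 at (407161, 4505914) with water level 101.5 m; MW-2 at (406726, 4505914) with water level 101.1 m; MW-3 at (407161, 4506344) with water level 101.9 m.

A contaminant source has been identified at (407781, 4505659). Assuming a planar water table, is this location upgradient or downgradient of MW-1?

upgradient

∂h/∂x = (101.1 − 101.5) / (406726 − 407161) = +0.0009195
∂h/∂y = (101.9 − 101.5) / (4506344 − 4505914) = +0.0009302
Head at (407781, 4505659) = 101.5 + (+0.0009195)·(620) + (+0.0009302)·(-255) = 101.83 m.
That is higher than the 101.5 m at MW-1, so the point is upgradient.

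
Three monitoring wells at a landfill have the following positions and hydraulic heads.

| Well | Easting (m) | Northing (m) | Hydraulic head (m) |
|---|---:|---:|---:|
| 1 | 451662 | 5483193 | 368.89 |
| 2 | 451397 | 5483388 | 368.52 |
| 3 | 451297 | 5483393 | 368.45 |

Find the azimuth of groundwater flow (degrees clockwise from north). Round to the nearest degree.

327°

With h = a·x + b·y + c and 1 as origin, the differences give:
  (-265)·a + 195·b = -0.37
  (-365)·a + 200·b = -0.44
Eliminate b (×200 and ×195, subtract): 18175·a = 11.800 → a = ∂h/∂x = +0.0006492
Back-substitute: b = ∂h/∂y = -0.001015.
Flow direction (−∇h) has components (-0.0006492 E, +0.001015 N).
Azimuth = atan2(E, N) = atan2(-0.0006492, +0.001015) = 327.4° ≈ 327°.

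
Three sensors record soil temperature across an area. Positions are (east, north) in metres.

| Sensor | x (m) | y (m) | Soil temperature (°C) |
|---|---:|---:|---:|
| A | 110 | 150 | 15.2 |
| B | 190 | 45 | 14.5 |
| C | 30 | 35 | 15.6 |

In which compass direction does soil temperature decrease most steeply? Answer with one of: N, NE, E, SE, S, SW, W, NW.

With T = a·x + b·y + c and A as origin, the differences give:
  80·a + (-105)·b = -0.7
  (-80)·a + (-115)·b = +0.4
Eliminate b (×(-115) and ×(-105), subtract): -17600·a = 122.50 → a = ∂T/∂x = -0.006960
Back-substitute: b = ∂T/∂y = +0.001364.
Steepest decrease is along −∇f = (+0.006960 E, -0.001364 N) → east.

E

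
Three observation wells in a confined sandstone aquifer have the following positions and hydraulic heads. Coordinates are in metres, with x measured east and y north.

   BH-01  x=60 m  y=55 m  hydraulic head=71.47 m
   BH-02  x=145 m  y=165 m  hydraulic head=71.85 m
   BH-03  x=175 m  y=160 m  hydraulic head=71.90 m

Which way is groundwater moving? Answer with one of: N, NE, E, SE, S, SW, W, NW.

SW

Differences from BH-01: to BH-02 (Δx, Δy, Δh) = (85, 110, +0.38); to BH-03 = (115, 105, +0.43).
Determinant of the coordinate differences = 85·105 − 115·110 = -3725.
∂h/∂x = [(+0.38)·105 − (+0.43)·110] / -3725 = +0.001987
∂h/∂y = [85·(+0.43) − 115·(+0.38)] / -3725 = +0.001919
Flow = −∇h = (-0.001987 east, -0.001919 north), which points southwest.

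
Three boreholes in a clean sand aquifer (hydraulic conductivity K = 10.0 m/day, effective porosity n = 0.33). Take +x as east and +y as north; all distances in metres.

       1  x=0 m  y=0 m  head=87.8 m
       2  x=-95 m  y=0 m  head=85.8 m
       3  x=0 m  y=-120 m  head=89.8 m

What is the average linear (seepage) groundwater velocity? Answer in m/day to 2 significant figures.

∂h/∂x = (85.8 − 87.8) / (-95 − 0) = +0.02105
∂h/∂y = (89.8 − 87.8) / (-120 − 0) = -0.01667
|∇h| = √(0.02105² + -0.01667²) = 0.02685
Seepage velocity v = K·i/n = 10.0 × 0.02685 / 0.33 = 0.8136 m/day.

0.81 m/day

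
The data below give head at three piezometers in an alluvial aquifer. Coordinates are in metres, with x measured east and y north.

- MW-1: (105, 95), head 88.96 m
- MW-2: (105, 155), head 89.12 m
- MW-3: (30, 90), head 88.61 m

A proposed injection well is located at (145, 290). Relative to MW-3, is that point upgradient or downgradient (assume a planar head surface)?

upgradient

Taking MW-1 as reference: MW-2−MW-1 = (0, 60, +0.16); MW-3−MW-1 = (-75, -5, -0.35).
Determinant of the coordinate differences = 0·(-5) − (-75)·60 = 4500.
∂h/∂x = [(+0.16)·(-5) − (-0.35)·60] / 4500 = +0.004489
∂h/∂y = [0·(-0.35) − (-75)·(+0.16)] / 4500 = +0.002667
Head at (145, 290) = 88.96 + (+0.004489)·(40) + (+0.002667)·(195) = 89.66 m.
That is higher than the 88.61 m at MW-3, so the point is upgradient.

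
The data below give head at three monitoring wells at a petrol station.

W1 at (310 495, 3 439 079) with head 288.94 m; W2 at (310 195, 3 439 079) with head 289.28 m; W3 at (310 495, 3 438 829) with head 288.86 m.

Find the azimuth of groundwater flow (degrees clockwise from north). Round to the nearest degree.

106°

∂h/∂x = (289.28 − 288.94) / (310195 − 310495) = -0.001133
∂h/∂y = (288.86 − 288.94) / (3438829 − 3439079) = +0.0003200
Flow direction (−∇h) has components (+0.001133 E, -0.0003200 N).
Azimuth = atan2(E, N) = atan2(+0.001133, -0.0003200) = 105.8° ≈ 106°.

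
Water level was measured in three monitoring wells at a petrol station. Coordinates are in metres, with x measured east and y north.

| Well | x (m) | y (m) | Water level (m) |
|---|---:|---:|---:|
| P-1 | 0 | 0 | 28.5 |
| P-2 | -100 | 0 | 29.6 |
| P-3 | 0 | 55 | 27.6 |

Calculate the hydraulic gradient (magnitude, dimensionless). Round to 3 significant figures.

∂h/∂x = (29.6 − 28.5) / (-100 − 0) = -0.01100
∂h/∂y = (27.6 − 28.5) / (55 − 0) = -0.01636
|∇h| = √(-0.01100² + -0.01636²) = 0.01971

0.0197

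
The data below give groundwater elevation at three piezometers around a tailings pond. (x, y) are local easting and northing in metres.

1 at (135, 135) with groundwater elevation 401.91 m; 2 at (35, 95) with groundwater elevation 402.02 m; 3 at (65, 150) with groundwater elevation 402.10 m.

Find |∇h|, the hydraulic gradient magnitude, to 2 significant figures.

0.0034

Taking 1 as reference: 2−1 = (-100, -40, +0.11); 3−1 = (-70, 15, +0.19).
Solve a·Δx + b·Δy = Δh: det = (-100)·15 − (-70)·(-40) = -4300.
∂h/∂x = [(+0.11)·15 − (+0.19)·(-40)] / -4300 = -0.002151
∂h/∂y = [(-100)·(+0.19) − (-70)·(+0.11)] / -4300 = +0.002628
|∇h| = √(-0.002151² + 0.002628²) = 0.003396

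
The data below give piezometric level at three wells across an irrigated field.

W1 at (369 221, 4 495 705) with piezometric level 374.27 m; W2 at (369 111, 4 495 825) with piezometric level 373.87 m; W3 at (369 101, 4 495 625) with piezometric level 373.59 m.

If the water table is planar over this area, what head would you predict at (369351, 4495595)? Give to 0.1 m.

374.8 m

With h = a·x + b·y + c and W1 as origin, the differences give:
  (-110)·a + 120·b = -0.40
  (-120)·a + (-80)·b = -0.68
Eliminate b (×(-80) and ×120, subtract): 23200·a = 113.600 → a = ∂h/∂x = +0.004897
Back-substitute: b = ∂h/∂y = +0.001155.
h(369351, 4495595) = 374.27 + (+0.004897)·(130) + (+0.001155)·(-110) = 374.27 +0.637 -0.127 = 374.779 m.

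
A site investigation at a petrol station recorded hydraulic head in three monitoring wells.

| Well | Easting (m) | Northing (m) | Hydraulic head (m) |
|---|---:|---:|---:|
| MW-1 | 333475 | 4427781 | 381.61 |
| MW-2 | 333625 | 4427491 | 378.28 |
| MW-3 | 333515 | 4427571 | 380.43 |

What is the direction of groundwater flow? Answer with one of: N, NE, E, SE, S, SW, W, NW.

Differences from MW-1: to MW-2 (Δx, Δy, Δh) = (150, -290, -3.33); to MW-3 = (40, -210, -1.18).
Determinant of the coordinate differences = 150·(-210) − 40·(-290) = -19900.
∂h/∂x = [(-3.33)·(-210) − (-1.18)·(-290)] / -19900 = -0.01794
∂h/∂y = [150·(-1.18) − 40·(-3.33)] / -19900 = +0.002201
Flow = −∇h = (+0.01794 east, -0.002201 north), which points east.

E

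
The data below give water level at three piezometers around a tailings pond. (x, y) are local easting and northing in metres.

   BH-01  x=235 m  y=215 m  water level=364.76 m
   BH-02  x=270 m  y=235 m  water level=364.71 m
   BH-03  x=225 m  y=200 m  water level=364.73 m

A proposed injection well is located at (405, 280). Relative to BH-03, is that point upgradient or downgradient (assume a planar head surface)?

Differences from BH-01: to BH-02 (Δx, Δy, Δh) = (35, 20, -0.05); to BH-03 = (-10, -15, -0.03).
Solve a·Δx + b·Δy = Δh: det = 35·(-15) − (-10)·20 = -325.
∂h/∂x = [(-0.05)·(-15) − (-0.03)·20] / -325 = -0.004154
∂h/∂y = [35·(-0.03) − (-10)·(-0.05)] / -325 = +0.004769
Head at (405, 280) = 364.76 + (-0.004154)·(170) + (+0.004769)·(65) = 364.36 m.
That is lower than the 364.73 m at BH-03, so the point is downgradient.

downgradient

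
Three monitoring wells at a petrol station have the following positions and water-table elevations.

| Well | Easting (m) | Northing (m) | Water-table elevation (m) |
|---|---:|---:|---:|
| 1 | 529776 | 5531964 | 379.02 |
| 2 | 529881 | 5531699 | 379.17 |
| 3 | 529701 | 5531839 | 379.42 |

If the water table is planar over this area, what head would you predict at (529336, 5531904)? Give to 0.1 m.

380.3 m

Three-point gradient (reference 1): Δ to 2 = (105, -265, +0.15), Δ to 3 = (-75, -125, +0.40).
∂h/∂x = -0.002644, ∂h/∂y = -0.001614 (det = -33000).
h(529336, 5531904) = 379.02 + (-0.002644)·(-440) + (-0.001614)·(-60) = 379.02 +1.163 +0.097 = 380.280 m.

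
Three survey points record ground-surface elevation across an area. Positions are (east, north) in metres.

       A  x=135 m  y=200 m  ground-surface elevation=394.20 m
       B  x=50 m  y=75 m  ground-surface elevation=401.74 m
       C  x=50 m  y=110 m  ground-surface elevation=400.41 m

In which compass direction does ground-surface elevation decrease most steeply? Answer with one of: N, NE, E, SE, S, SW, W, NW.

Differences from A: to B (Δx, Δy, Δh) = (-85, -125, +7.54); to C = (-85, -90, +6.21).
Determinant of the coordinate differences = (-85)·(-90) − (-85)·(-125) = -2975.
∂z/∂x = [(+7.54)·(-90) − (+6.21)·(-125)] / -2975 = -0.03282
∂z/∂y = [(-85)·(+6.21) − (-85)·(+7.54)] / -2975 = -0.03800
Steepest decrease is along −∇f = (+0.03282 E, +0.03800 N) → northeast.

NE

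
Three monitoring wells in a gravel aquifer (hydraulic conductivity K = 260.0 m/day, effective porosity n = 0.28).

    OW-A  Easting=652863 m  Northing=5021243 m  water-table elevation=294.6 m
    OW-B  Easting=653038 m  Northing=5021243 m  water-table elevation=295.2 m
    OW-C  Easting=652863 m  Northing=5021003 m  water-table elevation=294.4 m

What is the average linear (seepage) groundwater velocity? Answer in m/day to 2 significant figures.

3.3 m/day

∂h/∂x = (295.2 − 294.6) / (653038 − 652863) = +0.003429
∂h/∂y = (294.4 − 294.6) / (5021003 − 5021243) = +0.0008333
|∇h| = √(0.003429² + 0.0008333²) = 0.003529
Seepage velocity v = K·i/n = 260.0 × 0.003529 / 0.28 = 3.277 m/day.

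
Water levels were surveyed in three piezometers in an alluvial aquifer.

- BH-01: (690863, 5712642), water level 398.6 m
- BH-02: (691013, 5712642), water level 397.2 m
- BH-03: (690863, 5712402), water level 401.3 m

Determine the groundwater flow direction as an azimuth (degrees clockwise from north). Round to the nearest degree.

040°

∂h/∂x = (397.2 − 398.6) / (691013 − 690863) = -0.009333
∂h/∂y = (401.3 − 398.6) / (5712402 − 5712642) = -0.01125
Flow direction (−∇h) has components (+0.009333 E, +0.01125 N).
Azimuth = atan2(E, N) = atan2(+0.009333, +0.01125) = 39.7° ≈ 040°.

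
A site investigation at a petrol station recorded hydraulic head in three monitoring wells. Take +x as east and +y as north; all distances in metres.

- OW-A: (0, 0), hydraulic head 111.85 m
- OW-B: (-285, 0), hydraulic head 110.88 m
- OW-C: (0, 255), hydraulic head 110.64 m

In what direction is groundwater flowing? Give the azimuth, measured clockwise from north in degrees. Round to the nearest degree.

324°

∂h/∂x = (110.88 − 111.85) / (-285 − 0) = +0.003404
∂h/∂y = (110.64 − 111.85) / (255 − 0) = -0.004745
Flow direction (−∇h) has components (-0.003404 E, +0.004745 N).
Azimuth = atan2(E, N) = atan2(-0.003404, +0.004745) = 324.3° ≈ 324°.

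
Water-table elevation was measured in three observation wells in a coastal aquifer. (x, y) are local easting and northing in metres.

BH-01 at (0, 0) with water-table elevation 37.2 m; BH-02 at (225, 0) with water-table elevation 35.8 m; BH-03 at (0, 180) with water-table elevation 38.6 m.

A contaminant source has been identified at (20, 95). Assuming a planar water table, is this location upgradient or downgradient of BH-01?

upgradient

∂h/∂x = (35.8 − 37.2) / (225 − 0) = -0.006222
∂h/∂y = (38.6 − 37.2) / (180 − 0) = +0.007778
Head at (20, 95) = 37.2 + (-0.006222)·(20) + (+0.007778)·(95) = 37.81 m.
That is higher than the 37.2 m at BH-01, so the point is upgradient.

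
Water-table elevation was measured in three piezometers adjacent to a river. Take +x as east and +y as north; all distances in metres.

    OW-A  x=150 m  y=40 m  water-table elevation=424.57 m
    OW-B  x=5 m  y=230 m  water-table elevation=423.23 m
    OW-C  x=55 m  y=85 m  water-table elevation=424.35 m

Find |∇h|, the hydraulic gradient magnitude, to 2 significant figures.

0.0084

With h = a·x + b·y + c and OW-A as origin, the differences give:
  (-145)·a + 190·b = -1.34
  (-95)·a + 45·b = -0.22
Eliminate b (×45 and ×190, subtract): 11525·a = -18.500 → a = ∂h/∂x = -0.001605
Back-substitute: b = ∂h/∂y = -0.008278.
|∇h| = √(-0.001605² + -0.008278²) = 0.008432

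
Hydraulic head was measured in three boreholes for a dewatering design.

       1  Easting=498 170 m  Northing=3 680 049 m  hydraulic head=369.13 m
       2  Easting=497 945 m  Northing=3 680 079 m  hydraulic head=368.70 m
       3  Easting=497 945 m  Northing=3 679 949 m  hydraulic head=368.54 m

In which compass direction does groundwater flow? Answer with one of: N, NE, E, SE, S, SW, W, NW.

SW

Three-point gradient (reference 1): Δ to 2 = (-225, 30, -0.43), Δ to 3 = (-225, -100, -0.59).
∂h/∂x = +0.002075, ∂h/∂y = +0.001231 (det = 29250).
Flow = −∇h = (-0.002075 east, -0.001231 north), which points southwest.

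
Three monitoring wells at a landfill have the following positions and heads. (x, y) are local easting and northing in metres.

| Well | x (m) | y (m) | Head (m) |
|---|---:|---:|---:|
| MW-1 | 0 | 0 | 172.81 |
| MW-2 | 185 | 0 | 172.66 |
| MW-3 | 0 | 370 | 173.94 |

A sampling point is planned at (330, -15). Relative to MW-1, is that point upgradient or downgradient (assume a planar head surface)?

downgradient

∂h/∂x = (172.66 − 172.81) / (185 − 0) = -0.0008108
∂h/∂y = (173.94 − 172.81) / (370 − 0) = +0.003054
Head at (330, -15) = 172.81 + (-0.0008108)·(330) + (+0.003054)·(-15) = 172.50 m.
That is lower than the 172.81 m at MW-1, so the point is downgradient.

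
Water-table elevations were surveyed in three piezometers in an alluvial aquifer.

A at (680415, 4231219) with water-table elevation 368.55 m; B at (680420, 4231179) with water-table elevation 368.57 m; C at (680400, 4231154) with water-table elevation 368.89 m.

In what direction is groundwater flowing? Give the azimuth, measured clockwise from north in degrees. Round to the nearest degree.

081°

Differences from A: to B (Δx, Δy, Δh) = (5, -40, +0.02); to C = (-15, -65, +0.34).
Solve a·Δx + b·Δy = Δh: det = 5·(-65) − (-15)·(-40) = -925.
∂h/∂x = [(+0.02)·(-65) − (+0.34)·(-40)] / -925 = -0.01330
∂h/∂y = [5·(+0.34) − (-15)·(+0.02)] / -925 = -0.002162
Flow direction (−∇h) has components (+0.01330 E, +0.002162 N).
Azimuth = atan2(E, N) = atan2(+0.01330, +0.002162) = 80.8° ≈ 081°.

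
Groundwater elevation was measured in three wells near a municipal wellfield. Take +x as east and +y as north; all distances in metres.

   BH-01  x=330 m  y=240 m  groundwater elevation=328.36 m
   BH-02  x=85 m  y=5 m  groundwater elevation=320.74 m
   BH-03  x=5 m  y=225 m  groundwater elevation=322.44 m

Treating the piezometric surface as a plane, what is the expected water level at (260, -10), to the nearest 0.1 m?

323.6 m

Three-point gradient (reference BH-01): Δ to BH-02 = (-245, -235, -7.62), Δ to BH-03 = (-325, -15, -5.92).
∂h/∂x = +0.01756, ∂h/∂y = +0.01411 (det = -72700).
h(260, -10) = 328.36 + (+0.01756)·(-70) + (+0.01411)·(-250) = 328.36 -1.229 -3.529 = 323.602 m.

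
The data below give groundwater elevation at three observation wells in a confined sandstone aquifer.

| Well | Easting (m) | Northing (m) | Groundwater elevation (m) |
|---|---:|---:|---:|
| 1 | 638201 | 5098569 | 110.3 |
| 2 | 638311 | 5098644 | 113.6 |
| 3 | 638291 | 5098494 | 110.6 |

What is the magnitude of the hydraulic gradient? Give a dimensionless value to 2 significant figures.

Differences from 1: to 2 (Δx, Δy, Δh) = (110, 75, +3.3); to 3 = (90, -75, +0.3).
Solve a·Δx + b·Δy = Δh: det = 110·(-75) − 90·75 = -15000.
∂h/∂x = [(+3.3)·(-75) − (+0.3)·75] / -15000 = +0.01800
∂h/∂y = [110·(+0.3) − 90·(+3.3)] / -15000 = +0.01760
|∇h| = √(0.01800² + 0.01760²) = 0.02517

0.025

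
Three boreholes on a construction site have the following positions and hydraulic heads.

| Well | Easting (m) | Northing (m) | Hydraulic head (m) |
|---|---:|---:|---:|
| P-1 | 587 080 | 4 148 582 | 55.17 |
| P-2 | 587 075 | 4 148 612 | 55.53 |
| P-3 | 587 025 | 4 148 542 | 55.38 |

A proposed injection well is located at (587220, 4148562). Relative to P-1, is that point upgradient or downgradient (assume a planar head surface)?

downgradient

Taking P-1 as reference: P-2−P-1 = (-5, 30, +0.36); P-3−P-1 = (-55, -40, +0.21).
Solve a·Δx + b·Δy = Δh: det = (-5)·(-40) − (-55)·30 = 1850.
∂h/∂x = [(+0.36)·(-40) − (+0.21)·30] / 1850 = -0.01119
∂h/∂y = [(-5)·(+0.21) − (-55)·(+0.36)] / 1850 = +0.01014
Head at (587220, 4148562) = 55.17 + (-0.01119)·(140) + (+0.01014)·(-20) = 53.40 m.
That is lower than the 55.17 m at P-1, so the point is downgradient.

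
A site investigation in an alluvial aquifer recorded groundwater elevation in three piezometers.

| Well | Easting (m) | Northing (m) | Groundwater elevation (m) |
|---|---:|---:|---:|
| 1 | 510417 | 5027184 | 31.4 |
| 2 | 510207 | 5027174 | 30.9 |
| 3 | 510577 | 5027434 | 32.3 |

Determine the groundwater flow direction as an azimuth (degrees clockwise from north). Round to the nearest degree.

227°

With h = a·x + b·y + c and 1 as origin, the differences give:
  (-210)·a + (-10)·b = -0.5
  160·a + 250·b = +0.9
Eliminate b (×250 and ×(-10), subtract): -50900·a = -116.00 → a = ∂h/∂x = +0.002279
Back-substitute: b = ∂h/∂y = +0.002141.
Flow direction (−∇h) has components (-0.002279 E, -0.002141 N).
Azimuth = atan2(E, N) = atan2(-0.002279, -0.002141) = 226.8° ≈ 227°.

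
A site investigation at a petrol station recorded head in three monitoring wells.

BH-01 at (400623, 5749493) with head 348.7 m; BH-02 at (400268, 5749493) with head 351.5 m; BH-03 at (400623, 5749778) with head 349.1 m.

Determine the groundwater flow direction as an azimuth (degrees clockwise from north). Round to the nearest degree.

100°

∂h/∂x = (351.5 − 348.7) / (400268 − 400623) = -0.007887
∂h/∂y = (349.1 − 348.7) / (5749778 − 5749493) = +0.001404
Flow direction (−∇h) has components (+0.007887 E, -0.001404 N).
Azimuth = atan2(E, N) = atan2(+0.007887, -0.001404) = 100.1° ≈ 100°.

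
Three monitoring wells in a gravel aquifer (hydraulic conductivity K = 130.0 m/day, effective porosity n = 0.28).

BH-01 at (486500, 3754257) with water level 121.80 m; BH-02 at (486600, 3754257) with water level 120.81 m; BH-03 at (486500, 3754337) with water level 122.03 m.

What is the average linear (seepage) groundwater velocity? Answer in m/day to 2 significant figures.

4.8 m/day

∂h/∂x = (120.81 − 121.80) / (486600 − 486500) = -0.009900
∂h/∂y = (122.03 − 121.80) / (3754337 − 3754257) = +0.002875
|∇h| = √(-0.009900² + 0.002875²) = 0.01031
Seepage velocity v = K·i/n = 130.0 × 0.01031 / 0.28 = 4.787 m/day.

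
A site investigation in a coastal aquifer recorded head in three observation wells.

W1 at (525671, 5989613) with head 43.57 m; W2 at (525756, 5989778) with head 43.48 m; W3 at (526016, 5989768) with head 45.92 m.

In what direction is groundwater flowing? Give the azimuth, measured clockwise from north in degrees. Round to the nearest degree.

300°

With h = a·x + b·y + c and W1 as origin, the differences give:
  85·a + 165·b = -0.09
  345·a + 155·b = +2.35
Eliminate b (×155 and ×165, subtract): -43750·a = -401.700 → a = ∂h/∂x = +0.009182
Back-substitute: b = ∂h/∂y = -0.005275.
Flow direction (−∇h) has components (-0.009182 E, +0.005275 N).
Azimuth = atan2(E, N) = atan2(-0.009182, +0.005275) = 299.9° ≈ 300°.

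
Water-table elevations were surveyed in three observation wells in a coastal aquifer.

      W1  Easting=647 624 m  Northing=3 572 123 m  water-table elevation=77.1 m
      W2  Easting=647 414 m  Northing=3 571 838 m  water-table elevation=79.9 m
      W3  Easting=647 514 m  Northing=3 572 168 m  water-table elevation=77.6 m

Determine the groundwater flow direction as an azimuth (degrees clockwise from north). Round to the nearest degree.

Taking W1 as reference: W2−W1 = (-210, -285, +2.8); W3−W1 = (-110, 45, +0.5).
Determinant of the coordinate differences = (-210)·45 − (-110)·(-285) = -40800.
∂h/∂x = [(+2.8)·45 − (+0.5)·(-285)] / -40800 = -0.006581
∂h/∂y = [(-210)·(+0.5) − (-110)·(+2.8)] / -40800 = -0.004975
Flow direction (−∇h) has components (+0.006581 E, +0.004975 N).
Azimuth = atan2(E, N) = atan2(+0.006581, +0.004975) = 52.9° ≈ 053°.

053°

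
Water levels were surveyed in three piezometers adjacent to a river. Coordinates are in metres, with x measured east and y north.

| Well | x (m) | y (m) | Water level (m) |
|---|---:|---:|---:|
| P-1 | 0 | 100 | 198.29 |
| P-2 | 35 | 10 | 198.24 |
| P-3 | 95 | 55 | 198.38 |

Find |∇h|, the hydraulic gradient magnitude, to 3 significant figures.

With h = a·x + b·y + c and P-1 as origin, the differences give:
  35·a + (-90)·b = -0.05
  95·a + (-45)·b = +0.09
Eliminate b (×(-45) and ×(-90), subtract): 6975·a = 10.350 → a = ∂h/∂x = +0.001484
Back-substitute: b = ∂h/∂y = +0.001133.
|∇h| = √(0.001484² + 0.001133²) = 0.001867

0.00187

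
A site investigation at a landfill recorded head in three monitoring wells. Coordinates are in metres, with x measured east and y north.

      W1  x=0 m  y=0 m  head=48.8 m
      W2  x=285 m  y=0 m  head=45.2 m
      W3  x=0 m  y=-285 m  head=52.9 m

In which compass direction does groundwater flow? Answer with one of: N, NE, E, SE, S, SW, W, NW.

∂h/∂x = (45.2 − 48.8) / (285 − 0) = -0.01263
∂h/∂y = (52.9 − 48.8) / (-285 − 0) = -0.01439
Flow = −∇h = (+0.01263 east, +0.01439 north), which points northeast.

NE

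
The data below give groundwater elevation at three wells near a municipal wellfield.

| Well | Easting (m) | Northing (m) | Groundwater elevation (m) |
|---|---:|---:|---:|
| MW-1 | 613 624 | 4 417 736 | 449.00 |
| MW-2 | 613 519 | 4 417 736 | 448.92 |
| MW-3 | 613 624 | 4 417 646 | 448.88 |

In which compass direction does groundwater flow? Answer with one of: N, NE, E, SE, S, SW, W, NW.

∂h/∂x = (448.92 − 449.00) / (613519 − 613624) = +0.0007619
∂h/∂y = (448.88 − 449.00) / (4417646 − 4417736) = +0.001333
Flow = −∇h = (-0.0007619 east, -0.001333 north), which points southwest.

SW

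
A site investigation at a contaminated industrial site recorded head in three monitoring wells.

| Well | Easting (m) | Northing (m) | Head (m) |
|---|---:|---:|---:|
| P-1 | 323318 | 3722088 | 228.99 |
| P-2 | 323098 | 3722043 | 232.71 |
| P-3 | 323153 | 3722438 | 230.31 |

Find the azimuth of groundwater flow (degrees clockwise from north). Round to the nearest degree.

Three-point gradient (reference P-1): Δ to P-2 = (-220, -45, +3.72), Δ to P-3 = (-165, 350, +1.32).
∂h/∂x = -0.01613, ∂h/∂y = -0.003831 (det = -84425).
Flow direction (−∇h) has components (+0.01613 E, +0.003831 N).
Azimuth = atan2(E, N) = atan2(+0.01613, +0.003831) = 76.6° ≈ 077°.

077°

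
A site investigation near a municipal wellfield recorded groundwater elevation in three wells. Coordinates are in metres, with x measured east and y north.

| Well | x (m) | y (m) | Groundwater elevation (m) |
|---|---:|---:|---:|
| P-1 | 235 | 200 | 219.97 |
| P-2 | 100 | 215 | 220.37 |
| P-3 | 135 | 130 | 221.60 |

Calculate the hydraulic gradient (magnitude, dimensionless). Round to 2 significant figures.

0.017

With h = a·x + b·y + c and P-1 as origin, the differences give:
  (-135)·a + 15·b = +0.40
  (-100)·a + (-70)·b = +1.63
Eliminate b (×(-70) and ×15, subtract): 10950·a = -52.450 → a = ∂h/∂x = -0.004790
Back-substitute: b = ∂h/∂y = -0.01644.
|∇h| = √(-0.004790² + -0.01644²) = 0.01712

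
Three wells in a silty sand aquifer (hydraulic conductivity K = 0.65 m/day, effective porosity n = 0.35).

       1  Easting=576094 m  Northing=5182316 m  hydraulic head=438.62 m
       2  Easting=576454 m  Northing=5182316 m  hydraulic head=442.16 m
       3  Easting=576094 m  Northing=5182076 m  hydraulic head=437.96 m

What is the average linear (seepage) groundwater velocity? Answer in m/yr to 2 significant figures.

6.9 m/yr

∂h/∂x = (442.16 − 438.62) / (576454 − 576094) = +0.009833
∂h/∂y = (437.96 − 438.62) / (5182076 − 5182316) = +0.002750
|∇h| = √(0.009833² + 0.002750²) = 0.01021
Seepage velocity v = K·i/n = 0.65 × 0.01021 / 0.35 = 0.01896 m/day = 6.925 m/yr.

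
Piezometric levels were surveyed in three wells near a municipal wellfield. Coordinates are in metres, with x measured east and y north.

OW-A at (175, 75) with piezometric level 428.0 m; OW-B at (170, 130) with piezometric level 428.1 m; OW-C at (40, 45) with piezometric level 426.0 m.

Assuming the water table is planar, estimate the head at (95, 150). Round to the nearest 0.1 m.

With h = a·x + b·y + c and OW-A as origin, the differences give:
  (-5)·a + 55·b = +0.1
  (-135)·a + (-30)·b = -2.0
Eliminate b (×(-30) and ×55, subtract): 7575·a = 107.00 → a = ∂h/∂x = +0.01413
Back-substitute: b = ∂h/∂y = +0.003102.
h(95, 150) = 428.0 + (+0.01413)·(-80) + (+0.003102)·(75) = 428.0 -1.130 +0.233 = 427.103 m.

427.1 m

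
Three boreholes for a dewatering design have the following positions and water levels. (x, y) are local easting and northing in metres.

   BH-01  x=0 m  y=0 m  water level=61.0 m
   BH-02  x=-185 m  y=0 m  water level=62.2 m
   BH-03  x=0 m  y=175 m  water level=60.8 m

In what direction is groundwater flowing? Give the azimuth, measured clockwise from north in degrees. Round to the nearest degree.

080°

∂h/∂x = (62.2 − 61.0) / (-185 − 0) = -0.006486
∂h/∂y = (60.8 − 61.0) / (175 − 0) = -0.001143
Flow direction (−∇h) has components (+0.006486 E, +0.001143 N).
Azimuth = atan2(E, N) = atan2(+0.006486, +0.001143) = 80.0° ≈ 080°.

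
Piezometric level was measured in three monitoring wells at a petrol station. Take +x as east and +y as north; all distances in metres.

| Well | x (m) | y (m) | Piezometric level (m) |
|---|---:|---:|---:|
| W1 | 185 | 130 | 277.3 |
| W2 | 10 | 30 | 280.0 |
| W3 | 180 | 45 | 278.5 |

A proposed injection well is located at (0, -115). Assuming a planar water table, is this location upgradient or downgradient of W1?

Differences from W1: to W2 (Δx, Δy, Δh) = (-175, -100, +2.7); to W3 = (-5, -85, +1.2).
Solve a·Δx + b·Δy = Δh: det = (-175)·(-85) − (-5)·(-100) = 14375.
∂h/∂x = [(+2.7)·(-85) − (+1.2)·(-100)] / 14375 = -0.007617
∂h/∂y = [(-175)·(+1.2) − (-5)·(+2.7)] / 14375 = -0.01367
Head at (0, -115) = 277.3 + (-0.007617)·(-185) + (-0.01367)·(-245) = 282.06 m.
That is higher than the 277.3 m at W1, so the point is upgradient.

upgradient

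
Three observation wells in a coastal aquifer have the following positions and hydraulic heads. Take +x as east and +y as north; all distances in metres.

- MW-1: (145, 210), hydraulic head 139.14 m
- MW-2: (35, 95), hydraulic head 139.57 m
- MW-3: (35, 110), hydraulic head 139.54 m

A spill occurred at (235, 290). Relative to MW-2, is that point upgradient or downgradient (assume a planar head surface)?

Differences from MW-1: to MW-2 (Δx, Δy, Δh) = (-110, -115, +0.43); to MW-3 = (-110, -100, +0.40).
Determinant of the coordinate differences = (-110)·(-100) − (-110)·(-115) = -1650.
∂h/∂x = [(+0.43)·(-100) − (+0.40)·(-115)] / -1650 = -0.001818
∂h/∂y = [(-110)·(+0.40) − (-110)·(+0.43)] / -1650 = -0.002000
Head at (235, 290) = 139.14 + (-0.001818)·(90) + (-0.002000)·(80) = 138.82 m.
That is lower than the 139.57 m at MW-2, so the point is downgradient.

downgradient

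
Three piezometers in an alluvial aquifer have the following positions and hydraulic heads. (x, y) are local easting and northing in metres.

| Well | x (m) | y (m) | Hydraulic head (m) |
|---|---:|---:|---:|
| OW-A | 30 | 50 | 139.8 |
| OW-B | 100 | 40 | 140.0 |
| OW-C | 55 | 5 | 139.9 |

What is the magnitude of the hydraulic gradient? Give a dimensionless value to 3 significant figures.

0.00284

Differences from OW-A: to OW-B (Δx, Δy, Δh) = (70, -10, +0.2); to OW-C = (25, -45, +0.1).
Determinant of the coordinate differences = 70·(-45) − 25·(-10) = -2900.
∂h/∂x = [(+0.2)·(-45) − (+0.1)·(-10)] / -2900 = +0.002759
∂h/∂y = [70·(+0.1) − 25·(+0.2)] / -2900 = -0.0006897
|∇h| = √(0.002759² + -0.0006897²) = 0.002844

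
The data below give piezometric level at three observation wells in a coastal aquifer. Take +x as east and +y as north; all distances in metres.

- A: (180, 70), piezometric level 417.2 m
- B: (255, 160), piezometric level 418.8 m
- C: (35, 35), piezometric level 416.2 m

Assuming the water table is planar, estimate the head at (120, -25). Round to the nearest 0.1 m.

Differences from A: to B (Δx, Δy, Δh) = (75, 90, +1.6); to C = (-145, -35, -1.0).
Determinant of the coordinate differences = 75·(-35) − (-145)·90 = 10425.
∂h/∂x = [(+1.6)·(-35) − (-1.0)·90] / 10425 = +0.003261
∂h/∂y = [75·(-1.0) − (-145)·(+1.6)] / 10425 = +0.01506
h(120, -25) = 417.2 + (+0.003261)·(-60) + (+0.01506)·(-95) = 417.2 -0.196 -1.431 = 415.574 m.

415.6 m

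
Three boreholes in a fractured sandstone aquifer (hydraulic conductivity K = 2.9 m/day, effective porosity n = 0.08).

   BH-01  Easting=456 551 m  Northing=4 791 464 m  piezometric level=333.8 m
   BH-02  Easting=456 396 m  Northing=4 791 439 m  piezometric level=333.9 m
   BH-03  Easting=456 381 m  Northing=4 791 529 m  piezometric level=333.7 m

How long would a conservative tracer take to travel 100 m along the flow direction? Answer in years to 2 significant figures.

Three-point gradient (reference BH-01): Δ to BH-02 = (-155, -25, +0.1), Δ to BH-03 = (-170, 65, -0.1).
∂h/∂x = -0.0002792, ∂h/∂y = -0.002269 (det = -14325).
|∇h| = √(-0.0002792² + -0.002269²) = 0.002286
Seepage velocity v = K·i/n = 2.9 × 0.002286 / 0.08 = 0.08287 m/day.
t = 100 / 0.08287 = 1207 days = 3.3 years.

3.3 years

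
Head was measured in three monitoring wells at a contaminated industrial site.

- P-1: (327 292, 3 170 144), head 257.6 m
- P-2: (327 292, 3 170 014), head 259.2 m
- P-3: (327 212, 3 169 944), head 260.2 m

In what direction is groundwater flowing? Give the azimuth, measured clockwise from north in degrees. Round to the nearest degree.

008°

With h = a·x + b·y + c and P-1 as origin, the differences give:
  0·a + (-130)·b = +1.6
  (-80)·a + (-200)·b = +2.6
Eliminate b (×(-200) and ×(-130), subtract): -10400·a = 18.00 → a = ∂h/∂x = -0.001731
Back-substitute: b = ∂h/∂y = -0.01231.
Flow direction (−∇h) has components (+0.001731 E, +0.01231 N).
Azimuth = atan2(E, N) = atan2(+0.001731, +0.01231) = 8.0° ≈ 008°.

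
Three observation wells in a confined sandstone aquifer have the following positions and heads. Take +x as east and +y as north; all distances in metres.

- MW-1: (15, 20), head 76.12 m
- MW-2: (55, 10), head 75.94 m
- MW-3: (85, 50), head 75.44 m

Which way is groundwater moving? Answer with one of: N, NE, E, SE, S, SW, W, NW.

Taking MW-1 as reference: MW-2−MW-1 = (40, -10, -0.18); MW-3−MW-1 = (70, 30, -0.68).
Solve a·Δx + b·Δy = Δh: det = 40·30 − 70·(-10) = 1900.
∂h/∂x = [(-0.18)·30 − (-0.68)·(-10)] / 1900 = -0.006421
∂h/∂y = [40·(-0.68) − 70·(-0.18)] / 1900 = -0.007684
Flow = −∇h = (+0.006421 east, +0.007684 north), which points northeast.

NE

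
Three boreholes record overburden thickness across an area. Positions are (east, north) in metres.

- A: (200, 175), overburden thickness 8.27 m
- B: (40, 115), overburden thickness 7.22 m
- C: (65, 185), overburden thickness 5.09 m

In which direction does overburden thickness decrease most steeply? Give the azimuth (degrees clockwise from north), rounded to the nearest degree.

With d = a·x + b·y + c and A as origin, the differences give:
  (-160)·a + (-60)·b = -1.05
  (-135)·a + 10·b = -3.18
Eliminate b (×10 and ×(-60), subtract): -9700·a = -201.300 → a = ∂d/∂x = +0.02075
Back-substitute: b = ∂d/∂y = -0.03784.
Steepest decrease is along −∇f: components (-0.02075 E, +0.03784 N).
Azimuth = atan2(-0.02075, +0.03784) = 331.3° ≈ 331°.

331°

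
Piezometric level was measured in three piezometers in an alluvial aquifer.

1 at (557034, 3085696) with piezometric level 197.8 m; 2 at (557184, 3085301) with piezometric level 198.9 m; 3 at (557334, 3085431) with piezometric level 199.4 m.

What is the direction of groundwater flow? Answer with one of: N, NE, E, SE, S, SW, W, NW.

W

Taking 1 as reference: 2−1 = (150, -395, +1.1); 3−1 = (300, -265, +1.6).
Solve a·Δx + b·Δy = Δh: det = 150·(-265) − 300·(-395) = 78750.
∂h/∂x = [(+1.1)·(-265) − (+1.6)·(-395)] / 78750 = +0.004324
∂h/∂y = [150·(+1.6) − 300·(+1.1)] / 78750 = -0.001143
Flow = −∇h = (-0.004324 east, +0.001143 north), which points west.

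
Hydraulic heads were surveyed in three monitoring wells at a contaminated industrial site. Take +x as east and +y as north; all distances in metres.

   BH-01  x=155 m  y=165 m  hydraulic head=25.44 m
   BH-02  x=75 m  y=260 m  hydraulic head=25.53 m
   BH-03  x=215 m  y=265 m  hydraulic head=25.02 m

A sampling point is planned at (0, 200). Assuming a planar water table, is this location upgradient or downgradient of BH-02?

With h = a·x + b·y + c and BH-01 as origin, the differences give:
  (-80)·a + 95·b = +0.09
  60·a + 100·b = -0.42
Eliminate b (×100 and ×95, subtract): -13700·a = 48.900 → a = ∂h/∂x = -0.003569
Back-substitute: b = ∂h/∂y = -0.002058.
Head at (0, 200) = 25.44 + (-0.003569)·(-155) + (-0.002058)·(35) = 25.92 m.
That is higher than the 25.53 m at BH-02, so the point is upgradient.

upgradient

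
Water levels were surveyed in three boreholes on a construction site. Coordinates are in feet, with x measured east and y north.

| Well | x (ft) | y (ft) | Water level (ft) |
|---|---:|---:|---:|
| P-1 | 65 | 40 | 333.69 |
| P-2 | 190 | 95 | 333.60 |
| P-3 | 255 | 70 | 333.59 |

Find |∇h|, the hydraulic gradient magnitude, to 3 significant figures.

0.000804

Taking P-1 as reference: P-2−P-1 = (125, 55, -0.09); P-3−P-1 = (190, 30, -0.10).
Determinant of the coordinate differences = 125·30 − 190·55 = -6700.
∂h/∂x = [(-0.09)·30 − (-0.10)·55] / -6700 = -0.0004179
∂h/∂y = [125·(-0.10) − 190·(-0.09)] / -6700 = -0.0006866
|∇h| = √(-0.0004179² + -0.0006866²) = 0.0008038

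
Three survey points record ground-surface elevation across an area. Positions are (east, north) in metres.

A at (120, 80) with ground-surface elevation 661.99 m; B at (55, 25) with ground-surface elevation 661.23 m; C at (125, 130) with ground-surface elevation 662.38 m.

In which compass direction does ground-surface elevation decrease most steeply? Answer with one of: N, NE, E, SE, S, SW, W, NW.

Three-point gradient (reference A): Δ to B = (-65, -55, -0.76), Δ to C = (5, 50, +0.39).
∂z/∂x = +0.005563, ∂z/∂y = +0.007244 (det = -2975).
Steepest decrease is along −∇f = (-0.005563 E, -0.007244 N) → southwest.

SW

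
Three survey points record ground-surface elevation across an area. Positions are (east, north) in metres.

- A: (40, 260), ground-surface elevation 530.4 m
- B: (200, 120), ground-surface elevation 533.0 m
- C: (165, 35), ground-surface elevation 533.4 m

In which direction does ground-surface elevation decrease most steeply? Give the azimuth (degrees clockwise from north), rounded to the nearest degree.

With z = a·x + b·y + c and A as origin, the differences give:
  160·a + (-140)·b = +2.6
  125·a + (-225)·b = +3.0
Eliminate b (×(-225) and ×(-140), subtract): -18500·a = -165.00 → a = ∂z/∂x = +0.008919
Back-substitute: b = ∂z/∂y = -0.008378.
Steepest decrease is along −∇f: components (-0.008919 E, +0.008378 N).
Azimuth = atan2(-0.008919, +0.008378) = 313.2° ≈ 313°.

313°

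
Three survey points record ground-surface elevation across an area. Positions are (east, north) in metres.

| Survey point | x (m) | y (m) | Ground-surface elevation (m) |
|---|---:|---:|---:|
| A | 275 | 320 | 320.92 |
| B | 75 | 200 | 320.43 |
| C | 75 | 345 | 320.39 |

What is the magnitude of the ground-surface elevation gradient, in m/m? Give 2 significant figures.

0.0026 m/m

Three-point gradient (reference A): Δ to B = (-200, -120, -0.49), Δ to C = (-200, 25, -0.53).
∂z/∂x = +0.002616, ∂z/∂y = -0.0002759 (det = -29000).
|∇f| = √(0.002616² + -0.0002759²) = 0.002631 m/m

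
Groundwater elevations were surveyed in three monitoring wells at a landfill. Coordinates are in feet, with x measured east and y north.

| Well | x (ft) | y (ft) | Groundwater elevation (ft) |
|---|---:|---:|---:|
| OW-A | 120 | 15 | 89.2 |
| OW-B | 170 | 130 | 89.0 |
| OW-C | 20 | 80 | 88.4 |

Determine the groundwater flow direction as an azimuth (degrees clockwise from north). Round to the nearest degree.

Differences from OW-A: to OW-B (Δx, Δy, Δh) = (50, 115, -0.2); to OW-C = (-100, 65, -0.8).
Determinant of the coordinate differences = 50·65 − (-100)·115 = 14750.
∂h/∂x = [(-0.2)·65 − (-0.8)·115] / 14750 = +0.005356
∂h/∂y = [50·(-0.8) − (-100)·(-0.2)] / 14750 = -0.004068
Flow direction (−∇h) has components (-0.005356 E, +0.004068 N).
Azimuth = atan2(E, N) = atan2(-0.005356, +0.004068) = 307.2° ≈ 307°.

307°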